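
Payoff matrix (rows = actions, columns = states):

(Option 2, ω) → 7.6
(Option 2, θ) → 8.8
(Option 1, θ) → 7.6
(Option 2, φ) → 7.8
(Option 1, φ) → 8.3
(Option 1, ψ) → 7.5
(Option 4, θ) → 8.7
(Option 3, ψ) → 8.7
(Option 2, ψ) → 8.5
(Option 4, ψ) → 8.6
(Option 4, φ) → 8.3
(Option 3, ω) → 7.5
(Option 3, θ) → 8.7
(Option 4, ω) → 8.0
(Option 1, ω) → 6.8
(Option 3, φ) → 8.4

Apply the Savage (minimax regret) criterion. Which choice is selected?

Option 4

Column bests: θ=8.8, φ=8.4, ψ=8.7, ω=8.0.
Option 1 regrets: 1.2, 0.1, 1.2, 1.2 → max 1.2
Option 2 regrets: 0.0, 0.6, 0.2, 0.4 → max 0.6
Option 3 regrets: 0.1, 0.0, 0.0, 0.5 → max 0.5
Option 4 regrets: 0.1, 0.1, 0.1, 0.0 → max 0.1
Smallest max regret = 0.1 → Option 4.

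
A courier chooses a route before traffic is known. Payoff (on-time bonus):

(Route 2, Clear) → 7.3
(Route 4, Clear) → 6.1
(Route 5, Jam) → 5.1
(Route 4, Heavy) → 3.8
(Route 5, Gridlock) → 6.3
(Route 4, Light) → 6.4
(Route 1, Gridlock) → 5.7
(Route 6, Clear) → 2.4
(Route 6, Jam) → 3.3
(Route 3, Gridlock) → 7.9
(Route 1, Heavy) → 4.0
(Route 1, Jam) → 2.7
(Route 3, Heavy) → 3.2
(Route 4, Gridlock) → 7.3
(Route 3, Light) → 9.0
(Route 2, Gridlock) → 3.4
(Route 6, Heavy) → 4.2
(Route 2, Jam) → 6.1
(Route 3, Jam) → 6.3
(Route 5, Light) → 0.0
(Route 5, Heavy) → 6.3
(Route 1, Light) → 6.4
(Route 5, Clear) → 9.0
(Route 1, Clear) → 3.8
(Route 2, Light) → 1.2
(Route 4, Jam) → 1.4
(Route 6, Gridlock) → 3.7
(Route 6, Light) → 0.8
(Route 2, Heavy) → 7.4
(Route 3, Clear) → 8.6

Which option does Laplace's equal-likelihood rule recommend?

Route 3

Row averages: Route 1=4.52, Route 2=5.08, Route 3=7, Route 4=5, Route 5=5.34, Route 6=2.88
Highest average = 7 → Route 3.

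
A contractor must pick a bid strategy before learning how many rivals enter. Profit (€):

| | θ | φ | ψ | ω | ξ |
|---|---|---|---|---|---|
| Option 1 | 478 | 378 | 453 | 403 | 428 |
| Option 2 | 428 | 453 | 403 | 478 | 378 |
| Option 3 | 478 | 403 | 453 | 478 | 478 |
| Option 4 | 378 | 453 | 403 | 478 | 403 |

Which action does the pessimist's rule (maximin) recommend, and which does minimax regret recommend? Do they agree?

Row minima: Option 1=378, Option 2=378, Option 3=403, Option 4=378
Best worst-case = 403 → Option 3.
Column bests: θ=478, φ=453, ψ=453, ω=478, ξ=478.
Option 1 regrets: 0, 75, 0, 75, 50 → max 75
Option 2 regrets: 50, 0, 50, 0, 100 → max 100
Option 3 regrets: 0, 50, 0, 0, 0 → max 50
Option 4 regrets: 100, 0, 50, 0, 75 → max 100
Smallest max regret = 50 → Option 3.

maximin → Option 3; minimax regret → Option 3 (agree)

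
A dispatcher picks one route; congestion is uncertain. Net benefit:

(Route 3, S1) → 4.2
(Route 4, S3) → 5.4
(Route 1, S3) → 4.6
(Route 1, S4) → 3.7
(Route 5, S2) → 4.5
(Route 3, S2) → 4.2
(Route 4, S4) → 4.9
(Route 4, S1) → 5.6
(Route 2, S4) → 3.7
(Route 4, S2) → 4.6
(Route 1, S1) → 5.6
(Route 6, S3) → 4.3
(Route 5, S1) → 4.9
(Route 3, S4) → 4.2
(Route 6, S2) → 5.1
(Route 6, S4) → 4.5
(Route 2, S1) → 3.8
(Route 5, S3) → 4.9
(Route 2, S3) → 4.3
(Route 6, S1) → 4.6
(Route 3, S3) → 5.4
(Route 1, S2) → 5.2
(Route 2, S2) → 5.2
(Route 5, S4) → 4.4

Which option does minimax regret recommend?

Column bests: S1=5.6, S2=5.2, S3=5.4, S4=4.9.
Route 1 regrets: 0.0, 0.0, 0.8, 1.2 → max 1.2
Route 2 regrets: 1.8, 0.0, 1.1, 1.2 → max 1.8
Route 3 regrets: 1.4, 1.0, 0.0, 0.7 → max 1.4
Route 4 regrets: 0.0, 0.6, 0.0, 0.0 → max 0.6
Route 5 regrets: 0.7, 0.7, 0.5, 0.5 → max 0.7
Route 6 regrets: 1.0, 0.1, 1.1, 0.4 → max 1.1
Smallest max regret = 0.6 → Route 4.

Route 4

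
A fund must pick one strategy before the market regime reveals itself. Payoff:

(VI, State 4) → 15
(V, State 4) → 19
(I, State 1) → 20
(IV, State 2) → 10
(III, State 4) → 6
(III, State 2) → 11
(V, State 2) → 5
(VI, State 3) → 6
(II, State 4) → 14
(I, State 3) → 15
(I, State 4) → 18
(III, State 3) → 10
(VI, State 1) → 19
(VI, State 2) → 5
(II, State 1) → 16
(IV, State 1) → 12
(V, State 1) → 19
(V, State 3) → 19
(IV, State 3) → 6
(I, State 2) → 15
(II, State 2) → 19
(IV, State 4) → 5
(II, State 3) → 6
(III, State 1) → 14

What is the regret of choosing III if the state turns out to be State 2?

8

Best payoff under State 2 is 19.
Regret = 19 − 11 = 8.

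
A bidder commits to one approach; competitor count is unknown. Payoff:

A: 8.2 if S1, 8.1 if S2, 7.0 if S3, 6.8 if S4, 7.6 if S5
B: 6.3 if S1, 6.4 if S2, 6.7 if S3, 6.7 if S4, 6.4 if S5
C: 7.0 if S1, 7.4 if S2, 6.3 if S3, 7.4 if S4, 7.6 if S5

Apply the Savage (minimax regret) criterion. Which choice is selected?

Column bests: S1=8.2, S2=8.1, S3=7.0, S4=7.4, S5=7.6.
A regrets: 0.0, 0.0, 0.0, 0.6, 0.0 → max 0.6
B regrets: 1.9, 1.7, 0.3, 0.7, 1.2 → max 1.9
C regrets: 1.2, 0.7, 0.7, 0.0, 0.0 → max 1.2
Smallest max regret = 0.6 → A.

A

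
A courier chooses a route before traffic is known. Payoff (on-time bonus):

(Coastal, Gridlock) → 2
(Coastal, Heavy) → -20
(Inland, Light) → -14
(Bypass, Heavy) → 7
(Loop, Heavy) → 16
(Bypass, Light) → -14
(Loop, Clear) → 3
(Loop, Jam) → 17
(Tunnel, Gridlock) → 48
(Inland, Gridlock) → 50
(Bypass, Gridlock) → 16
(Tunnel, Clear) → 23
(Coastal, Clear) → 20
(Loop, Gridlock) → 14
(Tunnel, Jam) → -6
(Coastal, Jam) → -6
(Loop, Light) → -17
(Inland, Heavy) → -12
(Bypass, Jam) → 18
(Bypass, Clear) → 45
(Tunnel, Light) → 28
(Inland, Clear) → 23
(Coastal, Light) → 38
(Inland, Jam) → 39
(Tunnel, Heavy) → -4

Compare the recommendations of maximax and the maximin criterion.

maximax → Inland; maximin → Tunnel (disagree)

Row maxima: Inland=50, Coastal=38, Tunnel=48, Bypass=45, Loop=17
Best best-case = 50 → Inland.
Row minima: Inland=-14, Coastal=-20, Tunnel=-6, Bypass=-14, Loop=-17
Best worst-case = -6 → Tunnel.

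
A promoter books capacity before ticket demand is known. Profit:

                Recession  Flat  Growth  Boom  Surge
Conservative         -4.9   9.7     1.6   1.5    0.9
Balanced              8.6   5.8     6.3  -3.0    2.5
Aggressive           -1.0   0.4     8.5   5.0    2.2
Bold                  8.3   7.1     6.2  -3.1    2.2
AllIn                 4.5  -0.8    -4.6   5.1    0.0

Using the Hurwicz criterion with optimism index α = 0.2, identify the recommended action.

Conservative: 0.2·9.7 + 0.8·(-4.9) = -1.98
Balanced: 0.2·8.6 + 0.8·(-3.0) = -0.68
Aggressive: 0.2·8.5 + 0.8·(-1.0) = 0.9
Bold: 0.2·8.3 + 0.8·(-3.1) = -0.82
AllIn: 0.2·5.1 + 0.8·(-4.6) = -2.66
Highest Hurwicz score = 0.9 → Aggressive.

Aggressive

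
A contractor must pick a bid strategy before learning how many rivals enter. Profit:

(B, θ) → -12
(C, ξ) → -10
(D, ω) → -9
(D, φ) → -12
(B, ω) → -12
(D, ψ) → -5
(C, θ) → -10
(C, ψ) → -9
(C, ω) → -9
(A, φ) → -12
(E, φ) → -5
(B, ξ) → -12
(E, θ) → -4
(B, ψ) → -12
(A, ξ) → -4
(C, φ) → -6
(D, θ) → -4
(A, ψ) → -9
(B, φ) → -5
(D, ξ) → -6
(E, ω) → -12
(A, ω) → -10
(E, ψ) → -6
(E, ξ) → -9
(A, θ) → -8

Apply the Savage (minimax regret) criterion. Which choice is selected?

E

Column bests: θ=-4, φ=-5, ψ=-5, ω=-9, ξ=-4.
A regrets: 4, 7, 4, 1, 0 → max 7
B regrets: 8, 0, 7, 3, 8 → max 8
C regrets: 6, 1, 4, 0, 6 → max 6
D regrets: 0, 7, 0, 0, 2 → max 7
E regrets: 0, 0, 1, 3, 5 → max 5
Smallest max regret = 5 → E.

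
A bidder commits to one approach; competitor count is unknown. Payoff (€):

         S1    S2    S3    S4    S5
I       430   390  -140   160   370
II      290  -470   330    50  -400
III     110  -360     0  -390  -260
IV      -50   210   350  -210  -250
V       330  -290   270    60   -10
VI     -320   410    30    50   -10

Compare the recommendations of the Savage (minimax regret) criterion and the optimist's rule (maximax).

Column bests: S1=430, S2=410, S3=350, S4=160, S5=370.
I regrets: 0, 20, 490, 0, 0 → max 490
II regrets: 140, 880, 20, 110, 770 → max 880
III regrets: 320, 770, 350, 550, 630 → max 770
IV regrets: 480, 200, 0, 370, 620 → max 620
V regrets: 100, 700, 80, 100, 380 → max 700
VI regrets: 750, 0, 320, 110, 380 → max 750
Smallest max regret = 490 → I.
Row maxima: I=430, II=330, III=110, IV=350, V=330, VI=410
Best best-case = 430 → I.

minimax regret → I; maximax → I (agree)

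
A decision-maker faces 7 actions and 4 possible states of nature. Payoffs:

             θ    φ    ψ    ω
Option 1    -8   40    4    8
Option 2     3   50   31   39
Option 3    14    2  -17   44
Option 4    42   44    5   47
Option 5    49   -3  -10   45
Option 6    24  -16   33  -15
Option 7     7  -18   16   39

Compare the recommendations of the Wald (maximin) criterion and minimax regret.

Row minima: Option 1=-8, Option 2=3, Option 3=-17, Option 4=5, Option 5=-10, Option 6=-16, Option 7=-18
Best worst-case = 5 → Option 4.
Column bests: θ=49, φ=50, ψ=33, ω=47.
Option 1 regrets: 57, 10, 29, 39 → max 57
Option 2 regrets: 46, 0, 2, 8 → max 46
Option 3 regrets: 35, 48, 50, 3 → max 50
Option 4 regrets: 7, 6, 28, 0 → max 28
Option 5 regrets: 0, 53, 43, 2 → max 53
Option 6 regrets: 25, 66, 0, 62 → max 66
Option 7 regrets: 42, 68, 17, 8 → max 68
Smallest max regret = 28 → Option 4.

maximin → Option 4; minimax regret → Option 4 (agree)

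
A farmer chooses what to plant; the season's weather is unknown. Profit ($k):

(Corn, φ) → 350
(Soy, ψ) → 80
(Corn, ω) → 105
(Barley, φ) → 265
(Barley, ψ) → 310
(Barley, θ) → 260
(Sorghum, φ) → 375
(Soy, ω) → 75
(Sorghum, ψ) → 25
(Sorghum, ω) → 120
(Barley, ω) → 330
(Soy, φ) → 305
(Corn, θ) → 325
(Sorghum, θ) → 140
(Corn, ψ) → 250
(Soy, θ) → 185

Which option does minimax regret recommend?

Column bests: θ=325, φ=375, ψ=310, ω=330.
Corn regrets: 0, 25, 60, 225 → max 225
Barley regrets: 65, 110, 0, 0 → max 110
Soy regrets: 140, 70, 230, 255 → max 255
Sorghum regrets: 185, 0, 285, 210 → max 285
Smallest max regret = 110 → Barley.

Barley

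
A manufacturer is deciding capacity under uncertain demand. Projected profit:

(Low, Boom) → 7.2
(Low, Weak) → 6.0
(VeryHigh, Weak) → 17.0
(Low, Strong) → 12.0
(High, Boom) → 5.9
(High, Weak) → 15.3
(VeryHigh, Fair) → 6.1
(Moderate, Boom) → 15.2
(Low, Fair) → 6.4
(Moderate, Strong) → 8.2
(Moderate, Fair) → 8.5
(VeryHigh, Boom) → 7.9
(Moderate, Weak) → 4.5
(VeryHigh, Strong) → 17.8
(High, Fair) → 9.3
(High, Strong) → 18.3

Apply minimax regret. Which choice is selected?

Column bests: Weak=17.0, Fair=9.3, Strong=18.3, Boom=15.2.
Low regrets: 11.0, 2.9, 6.3, 8.0 → max 11.0
Moderate regrets: 12.5, 0.8, 10.1, 0.0 → max 12.5
High regrets: 1.7, 0.0, 0.0, 9.3 → max 9.3
VeryHigh regrets: 0.0, 3.2, 0.5, 7.3 → max 7.3
Smallest max regret = 7.3 → VeryHigh.

VeryHigh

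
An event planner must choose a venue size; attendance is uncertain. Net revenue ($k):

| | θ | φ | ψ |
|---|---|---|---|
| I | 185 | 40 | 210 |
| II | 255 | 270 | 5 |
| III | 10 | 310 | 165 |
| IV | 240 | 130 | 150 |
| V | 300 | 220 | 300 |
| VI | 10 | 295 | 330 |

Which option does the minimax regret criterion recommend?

V

Column bests: θ=300, φ=310, ψ=330.
I regrets: 115, 270, 120 → max 270
II regrets: 45, 40, 325 → max 325
III regrets: 290, 0, 165 → max 290
IV regrets: 60, 180, 180 → max 180
V regrets: 0, 90, 30 → max 90
VI regrets: 290, 15, 0 → max 290
Smallest max regret = 90 → V.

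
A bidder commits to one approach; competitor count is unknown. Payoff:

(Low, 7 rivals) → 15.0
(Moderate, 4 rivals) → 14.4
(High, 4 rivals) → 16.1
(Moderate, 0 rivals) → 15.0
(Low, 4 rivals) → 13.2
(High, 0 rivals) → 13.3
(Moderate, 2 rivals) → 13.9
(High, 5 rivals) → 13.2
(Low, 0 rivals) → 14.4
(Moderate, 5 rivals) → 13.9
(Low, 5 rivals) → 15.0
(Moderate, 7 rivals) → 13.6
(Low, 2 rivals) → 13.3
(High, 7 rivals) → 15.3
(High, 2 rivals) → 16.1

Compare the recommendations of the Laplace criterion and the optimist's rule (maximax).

Row averages: Low=14.18, Moderate=14.16, High=14.8
Highest average = 14.8 → High.
Row maxima: Low=15.0, Moderate=15.0, High=16.1
Best best-case = 16.1 → High.

laplace → High; maximax → High (agree)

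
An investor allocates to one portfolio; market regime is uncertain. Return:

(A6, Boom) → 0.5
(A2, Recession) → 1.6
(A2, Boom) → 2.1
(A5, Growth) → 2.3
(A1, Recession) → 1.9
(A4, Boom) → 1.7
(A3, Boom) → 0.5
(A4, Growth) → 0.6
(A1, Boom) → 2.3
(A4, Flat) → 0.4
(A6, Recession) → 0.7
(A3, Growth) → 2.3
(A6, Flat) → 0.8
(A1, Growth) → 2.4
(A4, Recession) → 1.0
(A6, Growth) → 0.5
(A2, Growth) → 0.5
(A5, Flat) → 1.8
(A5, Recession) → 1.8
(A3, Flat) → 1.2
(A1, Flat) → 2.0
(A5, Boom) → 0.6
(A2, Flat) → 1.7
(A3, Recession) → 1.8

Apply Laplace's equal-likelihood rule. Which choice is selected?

Row averages: A1=2.15, A2=1.475, A3=1.45, A4=0.925, A5=1.625, A6=0.625
Highest average = 2.15 → A1.

A1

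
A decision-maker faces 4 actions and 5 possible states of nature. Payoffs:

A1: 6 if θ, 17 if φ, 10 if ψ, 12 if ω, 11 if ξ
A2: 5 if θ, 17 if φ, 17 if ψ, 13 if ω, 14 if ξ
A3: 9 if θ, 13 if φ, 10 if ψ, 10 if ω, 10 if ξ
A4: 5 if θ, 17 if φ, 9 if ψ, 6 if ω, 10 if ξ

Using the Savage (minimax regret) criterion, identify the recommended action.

A2

Column bests: θ=9, φ=17, ψ=17, ω=13, ξ=14.
A1 regrets: 3, 0, 7, 1, 3 → max 7
A2 regrets: 4, 0, 0, 0, 0 → max 4
A3 regrets: 0, 4, 7, 3, 4 → max 7
A4 regrets: 4, 0, 8, 7, 4 → max 8
Smallest max regret = 4 → A2.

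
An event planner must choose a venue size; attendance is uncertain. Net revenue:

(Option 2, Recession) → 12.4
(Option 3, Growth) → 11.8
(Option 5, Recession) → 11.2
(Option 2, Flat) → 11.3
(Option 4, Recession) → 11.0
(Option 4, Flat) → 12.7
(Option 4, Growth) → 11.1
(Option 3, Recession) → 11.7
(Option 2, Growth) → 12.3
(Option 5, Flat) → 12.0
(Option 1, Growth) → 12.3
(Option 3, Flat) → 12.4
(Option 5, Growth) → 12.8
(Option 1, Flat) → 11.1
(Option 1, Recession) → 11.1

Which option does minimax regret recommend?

Option 3

Column bests: Recession=12.4, Flat=12.7, Growth=12.8.
Option 1 regrets: 1.3, 1.6, 0.5 → max 1.6
Option 2 regrets: 0.0, 1.4, 0.5 → max 1.4
Option 3 regrets: 0.7, 0.3, 1.0 → max 1.0
Option 4 regrets: 1.4, 0.0, 1.7 → max 1.7
Option 5 regrets: 1.2, 0.7, 0.0 → max 1.2
Smallest max regret = 1.0 → Option 3.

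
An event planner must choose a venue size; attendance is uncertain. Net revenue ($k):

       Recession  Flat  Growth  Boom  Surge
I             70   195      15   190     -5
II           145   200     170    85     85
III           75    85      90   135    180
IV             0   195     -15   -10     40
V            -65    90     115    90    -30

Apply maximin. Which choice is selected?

II

Row minima: I=-5, II=85, III=75, IV=-15, V=-65
Best worst-case = 85 → II.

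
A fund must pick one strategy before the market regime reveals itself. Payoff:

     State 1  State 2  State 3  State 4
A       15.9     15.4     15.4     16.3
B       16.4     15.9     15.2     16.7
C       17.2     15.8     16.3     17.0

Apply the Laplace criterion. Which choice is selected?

C

Row averages: A=15.75, B=16.05, C=16.575
Highest average = 16.575 → C.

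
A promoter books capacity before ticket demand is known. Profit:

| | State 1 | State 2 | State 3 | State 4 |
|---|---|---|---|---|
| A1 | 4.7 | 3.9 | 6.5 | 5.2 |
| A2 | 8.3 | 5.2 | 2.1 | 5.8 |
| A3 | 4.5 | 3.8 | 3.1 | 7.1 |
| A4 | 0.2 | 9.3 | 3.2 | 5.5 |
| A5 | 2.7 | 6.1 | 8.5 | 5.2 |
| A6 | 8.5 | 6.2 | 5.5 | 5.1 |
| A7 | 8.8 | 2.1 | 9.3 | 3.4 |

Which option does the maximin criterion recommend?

A6

Row minima: A1=3.9, A2=2.1, A3=3.1, A4=0.2, A5=2.7, A6=5.1, A7=2.1
Best worst-case = 5.1 → A6.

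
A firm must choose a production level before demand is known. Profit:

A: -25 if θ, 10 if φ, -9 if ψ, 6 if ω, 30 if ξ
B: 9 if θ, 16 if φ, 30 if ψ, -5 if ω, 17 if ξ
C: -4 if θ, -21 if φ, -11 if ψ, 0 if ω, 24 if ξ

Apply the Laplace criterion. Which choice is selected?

B

Row averages: A=2.4, B=13.4, C=-2.4
Highest average = 13.4 → B.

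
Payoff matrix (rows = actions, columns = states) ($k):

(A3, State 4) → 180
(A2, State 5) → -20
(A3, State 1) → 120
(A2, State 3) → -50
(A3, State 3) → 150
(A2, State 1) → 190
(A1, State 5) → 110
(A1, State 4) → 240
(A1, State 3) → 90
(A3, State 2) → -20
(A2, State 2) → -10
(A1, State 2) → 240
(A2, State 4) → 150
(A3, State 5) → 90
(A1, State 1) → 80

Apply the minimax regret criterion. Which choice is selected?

Column bests: State 1=190, State 2=240, State 3=150, State 4=240, State 5=110.
A1 regrets: 110, 0, 60, 0, 0 → max 110
A2 regrets: 0, 250, 200, 90, 130 → max 250
A3 regrets: 70, 260, 0, 60, 20 → max 260
Smallest max regret = 110 → A1.

A1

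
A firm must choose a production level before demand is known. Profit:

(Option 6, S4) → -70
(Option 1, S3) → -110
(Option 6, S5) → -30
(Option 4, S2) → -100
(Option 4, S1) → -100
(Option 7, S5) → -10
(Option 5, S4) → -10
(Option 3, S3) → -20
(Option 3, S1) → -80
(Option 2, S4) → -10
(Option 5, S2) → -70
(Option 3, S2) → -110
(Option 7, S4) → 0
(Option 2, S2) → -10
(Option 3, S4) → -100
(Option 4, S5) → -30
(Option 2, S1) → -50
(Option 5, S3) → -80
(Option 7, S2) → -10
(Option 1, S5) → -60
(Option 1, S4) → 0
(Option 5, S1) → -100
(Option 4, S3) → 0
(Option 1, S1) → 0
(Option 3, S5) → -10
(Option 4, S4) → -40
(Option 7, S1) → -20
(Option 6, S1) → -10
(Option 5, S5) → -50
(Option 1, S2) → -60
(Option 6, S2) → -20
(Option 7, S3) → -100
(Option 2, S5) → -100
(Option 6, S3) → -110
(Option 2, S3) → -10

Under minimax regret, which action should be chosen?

Option 2

Column bests: S1=0, S2=-10, S3=0, S4=0, S5=-10.
Option 1 regrets: 0, 50, 110, 0, 50 → max 110
Option 2 regrets: 50, 0, 10, 10, 90 → max 90
Option 3 regrets: 80, 100, 20, 100, 0 → max 100
Option 4 regrets: 100, 90, 0, 40, 20 → max 100
Option 5 regrets: 100, 60, 80, 10, 40 → max 100
Option 6 regrets: 10, 10, 110, 70, 20 → max 110
Option 7 regrets: 20, 0, 100, 0, 0 → max 100
Smallest max regret = 90 → Option 2.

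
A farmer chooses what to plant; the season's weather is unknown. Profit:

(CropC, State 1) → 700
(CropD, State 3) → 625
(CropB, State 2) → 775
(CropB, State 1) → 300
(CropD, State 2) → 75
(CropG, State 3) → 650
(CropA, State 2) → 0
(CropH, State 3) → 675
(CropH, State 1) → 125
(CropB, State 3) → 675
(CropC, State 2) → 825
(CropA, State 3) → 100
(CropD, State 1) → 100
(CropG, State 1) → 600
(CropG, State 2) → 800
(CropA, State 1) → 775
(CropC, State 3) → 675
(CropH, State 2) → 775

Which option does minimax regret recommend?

Column bests: State 1=775, State 2=825, State 3=675.
CropC regrets: 75, 0, 0 → max 75
CropH regrets: 650, 50, 0 → max 650
CropA regrets: 0, 825, 575 → max 825
CropD regrets: 675, 750, 50 → max 750
CropG regrets: 175, 25, 25 → max 175
CropB regrets: 475, 50, 0 → max 475
Smallest max regret = 75 → CropC.

CropC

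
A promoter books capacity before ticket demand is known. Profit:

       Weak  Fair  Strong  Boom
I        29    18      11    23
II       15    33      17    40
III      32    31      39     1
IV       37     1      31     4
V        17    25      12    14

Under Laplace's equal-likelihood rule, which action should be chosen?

Row averages: I=20.25, II=26.25, III=25.75, IV=18.25, V=17
Highest average = 26.25 → II.

II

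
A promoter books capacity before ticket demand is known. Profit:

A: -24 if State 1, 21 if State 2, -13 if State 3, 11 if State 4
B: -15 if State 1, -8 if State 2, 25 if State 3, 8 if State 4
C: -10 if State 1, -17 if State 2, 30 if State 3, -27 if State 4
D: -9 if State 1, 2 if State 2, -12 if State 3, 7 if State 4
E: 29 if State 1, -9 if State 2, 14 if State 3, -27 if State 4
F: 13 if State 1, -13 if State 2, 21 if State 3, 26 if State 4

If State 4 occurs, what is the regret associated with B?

Best payoff under State 4 is 26.
Regret = 26 − 8 = 18.

18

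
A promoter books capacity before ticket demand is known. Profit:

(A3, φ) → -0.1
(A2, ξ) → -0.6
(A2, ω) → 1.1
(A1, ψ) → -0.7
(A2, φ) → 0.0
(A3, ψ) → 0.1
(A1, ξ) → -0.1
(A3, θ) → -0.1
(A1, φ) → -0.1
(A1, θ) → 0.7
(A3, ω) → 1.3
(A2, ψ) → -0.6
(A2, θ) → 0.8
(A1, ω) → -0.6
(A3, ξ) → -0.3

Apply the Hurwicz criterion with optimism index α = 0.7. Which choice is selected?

A3

A1: 0.7·0.7 + 0.3·(-0.7) = 0.28
A2: 0.7·1.1 + 0.3·(-0.6) = 0.59
A3: 0.7·1.3 + 0.3·(-0.3) = 0.82
Highest Hurwicz score = 0.82 → A3.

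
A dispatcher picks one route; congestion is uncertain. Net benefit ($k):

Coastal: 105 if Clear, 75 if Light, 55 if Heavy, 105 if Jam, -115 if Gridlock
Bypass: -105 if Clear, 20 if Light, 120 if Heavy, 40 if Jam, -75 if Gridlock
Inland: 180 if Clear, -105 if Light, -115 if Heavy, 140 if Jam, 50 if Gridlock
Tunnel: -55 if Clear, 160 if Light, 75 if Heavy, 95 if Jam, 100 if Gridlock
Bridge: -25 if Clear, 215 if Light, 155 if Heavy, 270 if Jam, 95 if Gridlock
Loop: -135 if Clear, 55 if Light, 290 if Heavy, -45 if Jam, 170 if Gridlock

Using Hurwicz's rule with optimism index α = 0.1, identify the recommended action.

Bridge

Coastal: 0.1·105 + 0.9·(-115) = -93
Bypass: 0.1·120 + 0.9·(-105) = -82.5
Inland: 0.1·180 + 0.9·(-115) = -85.5
Tunnel: 0.1·160 + 0.9·(-55) = -33.5
Bridge: 0.1·270 + 0.9·(-25) = 4.5
Loop: 0.1·290 + 0.9·(-135) = -92.5
Highest Hurwicz score = 4.5 → Bridge.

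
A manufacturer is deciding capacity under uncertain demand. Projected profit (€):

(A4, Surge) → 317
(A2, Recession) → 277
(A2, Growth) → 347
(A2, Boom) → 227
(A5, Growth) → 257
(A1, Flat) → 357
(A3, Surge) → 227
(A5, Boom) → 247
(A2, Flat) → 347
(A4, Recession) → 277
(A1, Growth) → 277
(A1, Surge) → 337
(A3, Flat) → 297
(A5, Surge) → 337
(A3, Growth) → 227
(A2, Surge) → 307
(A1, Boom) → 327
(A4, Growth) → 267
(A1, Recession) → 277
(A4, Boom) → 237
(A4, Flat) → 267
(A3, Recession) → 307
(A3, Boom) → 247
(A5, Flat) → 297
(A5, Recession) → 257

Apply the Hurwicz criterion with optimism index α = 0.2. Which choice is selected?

A1

A1: 0.2·357 + 0.8·277 = 293
A2: 0.2·347 + 0.8·227 = 251
A3: 0.2·307 + 0.8·227 = 243
A4: 0.2·317 + 0.8·237 = 253
A5: 0.2·337 + 0.8·247 = 265
Highest Hurwicz score = 293 → A1.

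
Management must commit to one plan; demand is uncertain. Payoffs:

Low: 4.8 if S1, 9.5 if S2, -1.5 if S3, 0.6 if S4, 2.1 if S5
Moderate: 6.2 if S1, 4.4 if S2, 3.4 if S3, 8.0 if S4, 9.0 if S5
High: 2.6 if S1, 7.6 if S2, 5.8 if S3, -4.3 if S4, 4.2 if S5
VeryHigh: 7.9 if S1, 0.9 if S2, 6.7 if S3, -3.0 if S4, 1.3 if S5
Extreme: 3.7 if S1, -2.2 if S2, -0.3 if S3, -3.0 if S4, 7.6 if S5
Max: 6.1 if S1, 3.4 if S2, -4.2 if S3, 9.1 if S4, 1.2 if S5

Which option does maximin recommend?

Row minima: Low=-1.5, Moderate=3.4, High=-4.3, VeryHigh=-3.0, Extreme=-3.0, Max=-4.2
Best worst-case = 3.4 → Moderate.

Moderate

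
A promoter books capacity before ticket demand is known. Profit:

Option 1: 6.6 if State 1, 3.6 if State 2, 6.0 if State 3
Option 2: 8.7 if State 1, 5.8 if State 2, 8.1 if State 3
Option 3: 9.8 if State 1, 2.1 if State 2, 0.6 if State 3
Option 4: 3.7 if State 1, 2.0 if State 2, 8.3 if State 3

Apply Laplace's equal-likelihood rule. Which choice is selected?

Row averages: Option 1=5.4, Option 2=113/15, Option 3=25/6, Option 4=14/3
Highest average = 113/15 → Option 2.

Option 2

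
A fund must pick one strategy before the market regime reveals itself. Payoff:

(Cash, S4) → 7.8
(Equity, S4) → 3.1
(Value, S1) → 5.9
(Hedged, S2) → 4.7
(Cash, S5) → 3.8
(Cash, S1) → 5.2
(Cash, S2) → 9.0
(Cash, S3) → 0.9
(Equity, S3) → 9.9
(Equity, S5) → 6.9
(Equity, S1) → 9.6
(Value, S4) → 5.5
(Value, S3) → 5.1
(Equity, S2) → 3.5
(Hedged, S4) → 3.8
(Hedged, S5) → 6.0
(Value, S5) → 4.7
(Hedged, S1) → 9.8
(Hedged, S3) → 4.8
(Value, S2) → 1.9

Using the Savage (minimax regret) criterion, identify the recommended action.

Hedged

Column bests: S1=9.8, S2=9.0, S3=9.9, S4=7.8, S5=6.9.
Cash regrets: 4.6, 0.0, 9.0, 0.0, 3.1 → max 9.0
Value regrets: 3.9, 7.1, 4.8, 2.3, 2.2 → max 7.1
Equity regrets: 0.2, 5.5, 0.0, 4.7, 0.0 → max 5.5
Hedged regrets: 0.0, 4.3, 5.1, 4.0, 0.9 → max 5.1
Smallest max regret = 5.1 → Hedged.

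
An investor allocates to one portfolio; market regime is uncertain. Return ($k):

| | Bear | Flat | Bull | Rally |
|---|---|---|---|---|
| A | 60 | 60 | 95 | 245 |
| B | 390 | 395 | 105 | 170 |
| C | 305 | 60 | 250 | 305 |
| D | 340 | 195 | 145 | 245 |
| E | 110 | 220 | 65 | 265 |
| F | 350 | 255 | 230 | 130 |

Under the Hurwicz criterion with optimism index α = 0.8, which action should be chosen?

A: 0.8·245 + 0.2·60 = 208
B: 0.8·395 + 0.2·105 = 337
C: 0.8·305 + 0.2·60 = 256
D: 0.8·340 + 0.2·145 = 301
E: 0.8·265 + 0.2·65 = 225
F: 0.8·350 + 0.2·130 = 306
Highest Hurwicz score = 337 → B.

B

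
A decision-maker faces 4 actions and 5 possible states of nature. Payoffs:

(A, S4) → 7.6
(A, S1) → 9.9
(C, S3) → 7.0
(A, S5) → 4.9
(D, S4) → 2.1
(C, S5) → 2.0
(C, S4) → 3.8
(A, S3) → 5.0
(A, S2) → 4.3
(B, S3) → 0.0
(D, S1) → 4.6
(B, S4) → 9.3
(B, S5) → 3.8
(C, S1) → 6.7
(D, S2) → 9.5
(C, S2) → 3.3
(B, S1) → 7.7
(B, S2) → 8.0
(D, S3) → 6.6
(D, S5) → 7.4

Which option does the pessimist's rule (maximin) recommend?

Row minima: A=4.3, B=0.0, C=2.0, D=2.1
Best worst-case = 4.3 → A.

A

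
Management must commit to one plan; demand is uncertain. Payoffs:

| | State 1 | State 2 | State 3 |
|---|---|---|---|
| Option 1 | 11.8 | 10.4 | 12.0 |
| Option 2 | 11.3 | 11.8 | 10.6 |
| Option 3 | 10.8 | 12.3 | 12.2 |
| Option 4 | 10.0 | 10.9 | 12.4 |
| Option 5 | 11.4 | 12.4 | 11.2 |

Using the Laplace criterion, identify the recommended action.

Option 3

Row averages: Option 1=11.4, Option 2=337/30, Option 3=353/30, Option 4=11.1, Option 5=35/3
Highest average = 353/30 → Option 3.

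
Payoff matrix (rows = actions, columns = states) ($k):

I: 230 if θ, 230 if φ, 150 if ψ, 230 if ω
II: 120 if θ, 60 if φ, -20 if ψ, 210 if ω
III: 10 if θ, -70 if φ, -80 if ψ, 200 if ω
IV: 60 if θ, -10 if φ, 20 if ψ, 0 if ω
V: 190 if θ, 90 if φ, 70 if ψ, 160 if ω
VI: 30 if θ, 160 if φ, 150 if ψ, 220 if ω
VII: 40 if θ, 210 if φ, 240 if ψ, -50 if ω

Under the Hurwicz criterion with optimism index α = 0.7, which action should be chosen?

I: 0.7·230 + 0.3·150 = 206
II: 0.7·210 + 0.3·(-20) = 141
III: 0.7·200 + 0.3·(-80) = 116
IV: 0.7·60 + 0.3·(-10) = 39
V: 0.7·190 + 0.3·70 = 154
VI: 0.7·220 + 0.3·30 = 163
VII: 0.7·240 + 0.3·(-50) = 153
Highest Hurwicz score = 206 → I.

I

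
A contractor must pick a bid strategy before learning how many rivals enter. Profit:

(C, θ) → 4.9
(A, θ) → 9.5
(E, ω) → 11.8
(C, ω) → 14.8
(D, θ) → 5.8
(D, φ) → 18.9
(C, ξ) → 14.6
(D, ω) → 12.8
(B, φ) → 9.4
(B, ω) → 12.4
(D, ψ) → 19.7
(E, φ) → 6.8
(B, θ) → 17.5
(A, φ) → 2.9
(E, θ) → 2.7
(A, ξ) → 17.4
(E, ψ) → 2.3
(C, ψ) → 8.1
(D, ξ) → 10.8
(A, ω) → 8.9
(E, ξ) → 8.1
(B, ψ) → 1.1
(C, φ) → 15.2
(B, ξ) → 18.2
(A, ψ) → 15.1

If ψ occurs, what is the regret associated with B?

Best payoff under ψ is 19.7.
Regret = 19.7 − 1.1 = 18.6.

18.6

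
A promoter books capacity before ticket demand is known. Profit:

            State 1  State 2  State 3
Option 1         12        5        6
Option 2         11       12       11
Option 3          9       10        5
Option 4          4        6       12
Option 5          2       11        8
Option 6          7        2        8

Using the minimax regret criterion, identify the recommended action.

Column bests: State 1=12, State 2=12, State 3=12.
Option 1 regrets: 0, 7, 6 → max 7
Option 2 regrets: 1, 0, 1 → max 1
Option 3 regrets: 3, 2, 7 → max 7
Option 4 regrets: 8, 6, 0 → max 8
Option 5 regrets: 10, 1, 4 → max 10
Option 6 regrets: 5, 10, 4 → max 10
Smallest max regret = 1 → Option 2.

Option 2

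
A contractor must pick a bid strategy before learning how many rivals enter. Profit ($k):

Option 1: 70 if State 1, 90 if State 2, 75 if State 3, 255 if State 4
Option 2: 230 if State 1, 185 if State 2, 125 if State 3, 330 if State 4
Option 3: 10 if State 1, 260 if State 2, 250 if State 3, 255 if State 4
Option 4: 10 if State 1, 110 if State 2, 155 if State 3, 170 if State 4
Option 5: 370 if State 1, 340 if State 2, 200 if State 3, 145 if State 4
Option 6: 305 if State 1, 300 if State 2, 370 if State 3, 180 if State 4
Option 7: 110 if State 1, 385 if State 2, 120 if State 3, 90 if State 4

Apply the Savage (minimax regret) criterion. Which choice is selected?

Column bests: State 1=370, State 2=385, State 3=370, State 4=330.
Option 1 regrets: 300, 295, 295, 75 → max 300
Option 2 regrets: 140, 200, 245, 0 → max 245
Option 3 regrets: 360, 125, 120, 75 → max 360
Option 4 regrets: 360, 275, 215, 160 → max 360
Option 5 regrets: 0, 45, 170, 185 → max 185
Option 6 regrets: 65, 85, 0, 150 → max 150
Option 7 regrets: 260, 0, 250, 240 → max 260
Smallest max regret = 150 → Option 6.

Option 6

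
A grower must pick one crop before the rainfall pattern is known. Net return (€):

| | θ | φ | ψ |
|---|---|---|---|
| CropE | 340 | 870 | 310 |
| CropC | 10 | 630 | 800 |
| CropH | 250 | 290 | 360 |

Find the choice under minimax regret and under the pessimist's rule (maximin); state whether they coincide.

Column bests: θ=340, φ=870, ψ=800.
CropE regrets: 0, 0, 490 → max 490
CropC regrets: 330, 240, 0 → max 330
CropH regrets: 90, 580, 440 → max 580
Smallest max regret = 330 → CropC.
Row minima: CropE=310, CropC=10, CropH=250
Best worst-case = 310 → CropE.

minimax regret → CropC; maximin → CropE (disagree)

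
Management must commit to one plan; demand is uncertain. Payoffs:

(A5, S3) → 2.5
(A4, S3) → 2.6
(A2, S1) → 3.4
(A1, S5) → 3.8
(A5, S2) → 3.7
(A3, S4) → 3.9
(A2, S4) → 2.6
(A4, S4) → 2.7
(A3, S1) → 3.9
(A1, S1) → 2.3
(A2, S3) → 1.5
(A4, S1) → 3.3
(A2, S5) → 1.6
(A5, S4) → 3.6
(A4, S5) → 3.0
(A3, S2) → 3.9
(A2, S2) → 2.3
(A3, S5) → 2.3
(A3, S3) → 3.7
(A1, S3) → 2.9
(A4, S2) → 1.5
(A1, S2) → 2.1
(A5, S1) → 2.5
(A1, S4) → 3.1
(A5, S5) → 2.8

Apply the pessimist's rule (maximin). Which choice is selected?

Row minima: A1=2.1, A2=1.5, A3=2.3, A4=1.5, A5=2.5
Best worst-case = 2.5 → A5.

A5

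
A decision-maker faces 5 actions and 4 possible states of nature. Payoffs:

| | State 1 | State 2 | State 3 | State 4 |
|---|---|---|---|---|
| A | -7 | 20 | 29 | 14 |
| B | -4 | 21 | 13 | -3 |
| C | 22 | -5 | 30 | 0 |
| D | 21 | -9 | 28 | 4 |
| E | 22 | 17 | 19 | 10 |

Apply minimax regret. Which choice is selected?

Column bests: State 1=22, State 2=21, State 3=30, State 4=14.
A regrets: 29, 1, 1, 0 → max 29
B regrets: 26, 0, 17, 17 → max 26
C regrets: 0, 26, 0, 14 → max 26
D regrets: 1, 30, 2, 10 → max 30
E regrets: 0, 4, 11, 4 → max 11
Smallest max regret = 11 → E.

E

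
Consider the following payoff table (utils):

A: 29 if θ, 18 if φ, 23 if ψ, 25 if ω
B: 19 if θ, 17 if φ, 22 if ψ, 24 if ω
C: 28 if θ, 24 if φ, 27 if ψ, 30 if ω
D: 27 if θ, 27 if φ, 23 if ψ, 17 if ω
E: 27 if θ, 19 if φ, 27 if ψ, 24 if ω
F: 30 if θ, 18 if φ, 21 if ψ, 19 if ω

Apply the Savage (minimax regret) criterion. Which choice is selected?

C

Column bests: θ=30, φ=27, ψ=27, ω=30.
A regrets: 1, 9, 4, 5 → max 9
B regrets: 11, 10, 5, 6 → max 11
C regrets: 2, 3, 0, 0 → max 3
D regrets: 3, 0, 4, 13 → max 13
E regrets: 3, 8, 0, 6 → max 8
F regrets: 0, 9, 6, 11 → max 11
Smallest max regret = 3 → C.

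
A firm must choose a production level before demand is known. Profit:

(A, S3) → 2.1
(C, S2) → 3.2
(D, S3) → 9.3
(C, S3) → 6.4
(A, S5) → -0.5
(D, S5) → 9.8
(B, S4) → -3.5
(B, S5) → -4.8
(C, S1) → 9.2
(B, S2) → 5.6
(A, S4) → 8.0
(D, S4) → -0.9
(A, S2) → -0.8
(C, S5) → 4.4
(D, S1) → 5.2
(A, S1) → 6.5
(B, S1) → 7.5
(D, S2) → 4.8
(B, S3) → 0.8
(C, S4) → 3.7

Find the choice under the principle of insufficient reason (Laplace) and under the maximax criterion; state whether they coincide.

Row averages: A=3.06, B=1.12, C=5.38, D=5.64
Highest average = 5.64 → D.
Row maxima: A=8.0, B=7.5, C=9.2, D=9.8
Best best-case = 9.8 → D.

laplace → D; maximax → D (agree)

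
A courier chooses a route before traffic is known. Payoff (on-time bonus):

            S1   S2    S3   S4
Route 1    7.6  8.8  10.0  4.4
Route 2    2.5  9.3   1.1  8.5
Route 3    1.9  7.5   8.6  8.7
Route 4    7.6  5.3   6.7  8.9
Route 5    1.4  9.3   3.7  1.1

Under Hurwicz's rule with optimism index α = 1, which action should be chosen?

Route 1: 1·10.0 + 0·4.4 = 10
Route 2: 1·9.3 + 0·1.1 = 9.3
Route 3: 1·8.7 + 0·1.9 = 8.7
Route 4: 1·8.9 + 0·5.3 = 8.9
Route 5: 1·9.3 + 0·1.1 = 9.3
Highest Hurwicz score = 10 → Route 1.

Route 1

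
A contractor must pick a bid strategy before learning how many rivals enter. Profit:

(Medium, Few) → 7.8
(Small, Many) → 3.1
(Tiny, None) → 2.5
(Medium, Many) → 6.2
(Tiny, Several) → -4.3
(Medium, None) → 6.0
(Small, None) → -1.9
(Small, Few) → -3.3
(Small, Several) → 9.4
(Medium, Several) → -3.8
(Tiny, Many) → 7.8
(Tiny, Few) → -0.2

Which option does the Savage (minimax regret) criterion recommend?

Column bests: None=6.0, Few=7.8, Several=9.4, Many=7.8.
Tiny regrets: 3.5, 8.0, 13.7, 0.0 → max 13.7
Small regrets: 7.9, 11.1, 0.0, 4.7 → max 11.1
Medium regrets: 0.0, 0.0, 13.2, 1.6 → max 13.2
Smallest max regret = 11.1 → Small.

Small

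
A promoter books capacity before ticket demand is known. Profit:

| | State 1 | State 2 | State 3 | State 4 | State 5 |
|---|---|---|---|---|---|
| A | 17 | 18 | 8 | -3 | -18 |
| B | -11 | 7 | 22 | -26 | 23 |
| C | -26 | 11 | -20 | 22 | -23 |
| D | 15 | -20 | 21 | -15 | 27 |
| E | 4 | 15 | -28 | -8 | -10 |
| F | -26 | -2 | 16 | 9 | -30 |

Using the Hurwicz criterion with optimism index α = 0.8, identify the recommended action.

D

A: 0.8·18 + 0.2·(-18) = 10.8
B: 0.8·23 + 0.2·(-26) = 13.2
C: 0.8·22 + 0.2·(-26) = 12.4
D: 0.8·27 + 0.2·(-20) = 17.6
E: 0.8·15 + 0.2·(-28) = 6.4
F: 0.8·16 + 0.2·(-30) = 6.8
Highest Hurwicz score = 17.6 → D.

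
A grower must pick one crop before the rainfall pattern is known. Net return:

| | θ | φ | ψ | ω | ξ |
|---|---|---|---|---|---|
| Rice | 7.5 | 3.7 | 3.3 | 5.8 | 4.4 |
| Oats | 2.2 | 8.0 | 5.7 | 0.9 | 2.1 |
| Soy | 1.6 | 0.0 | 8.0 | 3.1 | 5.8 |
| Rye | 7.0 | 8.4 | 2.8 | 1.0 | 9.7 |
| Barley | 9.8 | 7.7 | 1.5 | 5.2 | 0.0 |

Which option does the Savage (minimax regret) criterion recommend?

Rye

Column bests: θ=9.8, φ=8.4, ψ=8.0, ω=5.8, ξ=9.7.
Rice regrets: 2.3, 4.7, 4.7, 0.0, 5.3 → max 5.3
Oats regrets: 7.6, 0.4, 2.3, 4.9, 7.6 → max 7.6
Soy regrets: 8.2, 8.4, 0.0, 2.7, 3.9 → max 8.4
Rye regrets: 2.8, 0.0, 5.2, 4.8, 0.0 → max 5.2
Barley regrets: 0.0, 0.7, 6.5, 0.6, 9.7 → max 9.7
Smallest max regret = 5.2 → Rye.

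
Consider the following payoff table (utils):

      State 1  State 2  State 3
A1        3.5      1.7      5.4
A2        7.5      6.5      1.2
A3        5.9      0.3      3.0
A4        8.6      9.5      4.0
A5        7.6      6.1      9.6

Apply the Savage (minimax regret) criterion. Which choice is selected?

Column bests: State 1=8.6, State 2=9.5, State 3=9.6.
A1 regrets: 5.1, 7.8, 4.2 → max 7.8
A2 regrets: 1.1, 3.0, 8.4 → max 8.4
A3 regrets: 2.7, 9.2, 6.6 → max 9.2
A4 regrets: 0.0, 0.0, 5.6 → max 5.6
A5 regrets: 1.0, 3.4, 0.0 → max 3.4
Smallest max regret = 3.4 → A5.

A5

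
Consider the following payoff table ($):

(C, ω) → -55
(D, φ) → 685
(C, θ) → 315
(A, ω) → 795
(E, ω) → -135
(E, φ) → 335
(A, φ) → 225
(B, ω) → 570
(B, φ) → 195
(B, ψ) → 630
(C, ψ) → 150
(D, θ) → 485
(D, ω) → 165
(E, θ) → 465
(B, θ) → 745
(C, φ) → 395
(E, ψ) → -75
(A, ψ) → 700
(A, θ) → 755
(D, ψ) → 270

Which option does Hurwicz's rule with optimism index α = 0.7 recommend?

A

A: 0.7·795 + 0.3·225 = 624
B: 0.7·745 + 0.3·195 = 580
C: 0.7·395 + 0.3·(-55) = 260
D: 0.7·685 + 0.3·165 = 529
E: 0.7·465 + 0.3·(-135) = 285
Highest Hurwicz score = 624 → A.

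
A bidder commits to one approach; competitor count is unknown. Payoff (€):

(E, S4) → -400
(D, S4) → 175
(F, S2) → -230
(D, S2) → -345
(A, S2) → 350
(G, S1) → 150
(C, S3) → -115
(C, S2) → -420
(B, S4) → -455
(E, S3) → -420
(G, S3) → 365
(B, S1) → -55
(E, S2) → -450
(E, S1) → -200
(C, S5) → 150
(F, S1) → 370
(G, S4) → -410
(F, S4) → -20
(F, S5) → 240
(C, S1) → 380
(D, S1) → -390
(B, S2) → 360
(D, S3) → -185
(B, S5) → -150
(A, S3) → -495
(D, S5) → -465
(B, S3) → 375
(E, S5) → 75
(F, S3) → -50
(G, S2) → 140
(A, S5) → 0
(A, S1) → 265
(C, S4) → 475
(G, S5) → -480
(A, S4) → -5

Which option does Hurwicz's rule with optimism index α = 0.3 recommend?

F

A: 0.3·350 + 0.7·(-495) = -241.5
B: 0.3·375 + 0.7·(-455) = -206
C: 0.3·475 + 0.7·(-420) = -151.5
D: 0.3·175 + 0.7·(-465) = -273
E: 0.3·75 + 0.7·(-450) = -292.5
F: 0.3·370 + 0.7·(-230) = -50
G: 0.3·365 + 0.7·(-480) = -226.5
Highest Hurwicz score = -50 → F.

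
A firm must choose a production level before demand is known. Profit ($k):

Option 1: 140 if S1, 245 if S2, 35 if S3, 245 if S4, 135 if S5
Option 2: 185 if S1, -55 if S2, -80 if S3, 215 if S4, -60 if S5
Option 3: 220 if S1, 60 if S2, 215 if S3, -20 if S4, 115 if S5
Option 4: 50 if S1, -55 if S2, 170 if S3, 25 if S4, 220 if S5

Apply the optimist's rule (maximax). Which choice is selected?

Row maxima: Option 1=245, Option 2=215, Option 3=220, Option 4=220
Best best-case = 245 → Option 1.

Option 1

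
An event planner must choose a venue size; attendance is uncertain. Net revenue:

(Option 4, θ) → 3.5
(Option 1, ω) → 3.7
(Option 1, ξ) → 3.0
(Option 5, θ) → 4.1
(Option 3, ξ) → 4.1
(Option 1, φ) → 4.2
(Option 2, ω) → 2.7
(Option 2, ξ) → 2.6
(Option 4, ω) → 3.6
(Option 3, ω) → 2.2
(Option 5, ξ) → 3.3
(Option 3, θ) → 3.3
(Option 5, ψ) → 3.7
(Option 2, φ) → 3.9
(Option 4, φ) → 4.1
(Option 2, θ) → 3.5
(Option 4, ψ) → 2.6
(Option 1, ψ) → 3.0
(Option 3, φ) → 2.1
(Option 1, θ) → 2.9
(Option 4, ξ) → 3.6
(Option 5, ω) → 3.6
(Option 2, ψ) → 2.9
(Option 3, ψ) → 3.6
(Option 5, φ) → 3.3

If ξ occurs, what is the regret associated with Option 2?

Best payoff under ξ is 4.1.
Regret = 4.1 − 2.6 = 1.5.

1.5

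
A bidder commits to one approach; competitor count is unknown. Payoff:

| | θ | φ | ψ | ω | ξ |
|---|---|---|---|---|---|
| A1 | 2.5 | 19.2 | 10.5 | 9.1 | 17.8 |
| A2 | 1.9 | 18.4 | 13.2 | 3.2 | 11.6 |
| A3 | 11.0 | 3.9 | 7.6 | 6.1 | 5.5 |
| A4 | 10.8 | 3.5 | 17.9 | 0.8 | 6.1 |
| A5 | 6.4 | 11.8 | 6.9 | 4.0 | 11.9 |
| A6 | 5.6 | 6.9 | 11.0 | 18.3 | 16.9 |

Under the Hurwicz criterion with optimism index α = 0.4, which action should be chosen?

A1: 0.4·19.2 + 0.6·2.5 = 9.18
A2: 0.4·18.4 + 0.6·1.9 = 8.5
A3: 0.4·11.0 + 0.6·3.9 = 6.74
A4: 0.4·17.9 + 0.6·0.8 = 7.64
A5: 0.4·11.9 + 0.6·4.0 = 7.16
A6: 0.4·18.3 + 0.6·5.6 = 10.68
Highest Hurwicz score = 10.68 → A6.

A6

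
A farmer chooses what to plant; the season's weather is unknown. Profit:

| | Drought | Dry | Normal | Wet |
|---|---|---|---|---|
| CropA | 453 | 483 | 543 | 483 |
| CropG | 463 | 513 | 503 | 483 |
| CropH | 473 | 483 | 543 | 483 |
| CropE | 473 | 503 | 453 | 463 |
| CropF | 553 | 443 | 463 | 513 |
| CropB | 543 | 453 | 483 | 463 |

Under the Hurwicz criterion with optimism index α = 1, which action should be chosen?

CropF

CropA: 1·543 + 0·453 = 543
CropG: 1·513 + 0·463 = 513
CropH: 1·543 + 0·473 = 543
CropE: 1·503 + 0·453 = 503
CropF: 1·553 + 0·443 = 553
CropB: 1·543 + 0·453 = 543
Highest Hurwicz score = 553 → CropF.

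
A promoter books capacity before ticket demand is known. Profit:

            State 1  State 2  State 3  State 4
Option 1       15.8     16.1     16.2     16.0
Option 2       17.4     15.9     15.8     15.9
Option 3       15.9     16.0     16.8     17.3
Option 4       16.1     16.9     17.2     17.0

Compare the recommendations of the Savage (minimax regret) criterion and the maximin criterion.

minimax regret → Option 4; maximin → Option 4 (agree)

Column bests: State 1=17.4, State 2=16.9, State 3=17.2, State 4=17.3.
Option 1 regrets: 1.6, 0.8, 1.0, 1.3 → max 1.6
Option 2 regrets: 0.0, 1.0, 1.4, 1.4 → max 1.4
Option 3 regrets: 1.5, 0.9, 0.4, 0.0 → max 1.5
Option 4 regrets: 1.3, 0.0, 0.0, 0.3 → max 1.3
Smallest max regret = 1.3 → Option 4.
Row minima: Option 1=15.8, Option 2=15.8, Option 3=15.9, Option 4=16.1
Best worst-case = 16.1 → Option 4.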